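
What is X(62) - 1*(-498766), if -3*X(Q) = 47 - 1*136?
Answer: 1496387/3 ≈ 4.9880e+5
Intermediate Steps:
X(Q) = 89/3 (X(Q) = -(47 - 1*136)/3 = -(47 - 136)/3 = -⅓*(-89) = 89/3)
X(62) - 1*(-498766) = 89/3 - 1*(-498766) = 89/3 + 498766 = 1496387/3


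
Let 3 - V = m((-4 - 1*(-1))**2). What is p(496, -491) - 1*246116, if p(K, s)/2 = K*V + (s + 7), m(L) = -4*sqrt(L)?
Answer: -232204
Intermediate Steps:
V = 15 (V = 3 - (-4)*sqrt((-4 - 1*(-1))**2) = 3 - (-4)*sqrt((-4 + 1)**2) = 3 - (-4)*sqrt((-3)**2) = 3 - (-4)*sqrt(9) = 3 - (-4)*3 = 3 - 1*(-12) = 3 + 12 = 15)
p(K, s) = 14 + 2*s + 30*K (p(K, s) = 2*(K*15 + (s + 7)) = 2*(15*K + (7 + s)) = 2*(7 + s + 15*K) = 14 + 2*s + 30*K)
p(496, -491) - 1*246116 = (14 + 2*(-491) + 30*496) - 1*246116 = (14 - 982 + 14880) - 246116 = 13912 - 246116 = -232204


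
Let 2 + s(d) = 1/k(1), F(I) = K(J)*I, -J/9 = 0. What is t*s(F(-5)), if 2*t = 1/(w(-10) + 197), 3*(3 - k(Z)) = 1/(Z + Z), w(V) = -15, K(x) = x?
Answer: -1/221 ≈ -0.0045249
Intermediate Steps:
J = 0 (J = -9*0 = 0)
k(Z) = 3 - 1/(6*Z) (k(Z) = 3 - 1/(3*(Z + Z)) = 3 - 1/(2*Z)/3 = 3 - 1/(6*Z))
F(I) = 0 (F(I) = 0*I = 0)
t = 1/364 (t = 1/(2*(-15 + 197)) = (1/2)/182 = (1/2)*(1/182) = 1/364 ≈ 0.0027473)
s(d) = -28/17 (s(d) = -2 + 1/(3 - 1/6/1) = -2 + 1/(3 - 1/6*1) = -2 + 1/(3 - 1/6) = -2 + 1/(17/6) = -2 + 6/17 = -28/17)
t*s(F(-5)) = (1/364)*(-28/17) = -1/221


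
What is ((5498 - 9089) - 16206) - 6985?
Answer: -26782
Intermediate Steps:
((5498 - 9089) - 16206) - 6985 = (-3591 - 16206) - 6985 = -19797 - 6985 = -26782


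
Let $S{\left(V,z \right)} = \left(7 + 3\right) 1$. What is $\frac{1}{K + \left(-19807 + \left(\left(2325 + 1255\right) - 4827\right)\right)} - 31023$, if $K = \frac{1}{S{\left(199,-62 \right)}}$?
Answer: $- \frac{6531551407}{210539} \approx -31023.0$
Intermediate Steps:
$S{\left(V,z \right)} = 10$ ($S{\left(V,z \right)} = 10 \cdot 1 = 10$)
$K = \frac{1}{10} \approx 0.1$
$\frac{1}{K + \left(-19807 + \left(\left(2325 + 1255\right) - 4827\right)\right)} - 31023 = \frac{1}{\frac{1}{10} + \left(-19807 + \left(\left(2325 + 1255\right) - 4827\right)\right)} - 31023 = \frac{1}{\frac{1}{10} + \left(-19807 + \left(3580 - 4827\right)\right)} - 31023 = \frac{1}{\frac{1}{10} - 21054} - 31023 = \frac{1}{- \frac{210539}{10}} - 31023 = - \frac{10}{210539} - 31023 = - \frac{6531551407}{210539}$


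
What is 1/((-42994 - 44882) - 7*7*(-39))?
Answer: -1/85965 ≈ -1.1633e-5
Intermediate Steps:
1/((-42994 - 44882) - 7*7*(-39)) = 1/(-87876 - 49*(-39)) = 1/(-87876 + 1911) = 1/(-85965) = -1/85965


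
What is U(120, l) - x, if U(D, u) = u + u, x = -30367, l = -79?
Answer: 30209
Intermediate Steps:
U(D, u) = 2*u
U(120, l) - x = 2*(-79) - 1*(-30367) = -158 + 30367 = 30209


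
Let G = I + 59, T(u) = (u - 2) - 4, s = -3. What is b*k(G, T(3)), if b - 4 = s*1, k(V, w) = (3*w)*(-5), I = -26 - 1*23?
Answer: 45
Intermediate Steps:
I = -49 (I = -26 - 23 = -49)
T(u) = -6 + u (T(u) = (-2 + u) - 4 = -6 + u)
G = 10 (G = -49 + 59 = 10)
k(V, w) = -15*w
b = 1 (b = 4 - 3*1 = 4 - 3 = 1)
b*k(G, T(3)) = 1*(-15*(-6 + 3)) = 1*(-15*(-3)) = 1*45 = 45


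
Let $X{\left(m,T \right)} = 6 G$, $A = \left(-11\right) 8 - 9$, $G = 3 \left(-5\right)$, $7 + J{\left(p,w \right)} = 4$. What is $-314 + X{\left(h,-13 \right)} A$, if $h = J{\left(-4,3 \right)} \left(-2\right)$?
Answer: $8416$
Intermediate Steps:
$J{\left(p,w \right)} = -3$ ($J{\left(p,w \right)} = -7 + 4 = -3$)
$h = 6$ ($h = \left(-3\right) \left(-2\right) = 6$)
$G = -15$
$A = -97$ ($A = -88 - 9 = -97$)
$X{\left(m,T \right)} = -90$ ($X{\left(m,T \right)} = 6 \left(-15\right) = -90$)
$-314 + X{\left(h,-13 \right)} A = -314 - -8730 = -314 + 8730 = 8416$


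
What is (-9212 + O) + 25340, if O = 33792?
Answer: 49920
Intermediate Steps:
(-9212 + O) + 25340 = (-9212 + 33792) + 25340 = 24580 + 25340 = 49920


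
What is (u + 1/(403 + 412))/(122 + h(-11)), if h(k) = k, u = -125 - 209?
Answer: -7357/2445 ≈ -3.0090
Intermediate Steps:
u = -334
(u + 1/(403 + 412))/(122 + h(-11)) = (-334 + 1/(403 + 412))/(122 - 11) = (-334 + 1/815)/111 = (-334 + 1/815)*(1/111) = -272209/815*1/111 = -7357/2445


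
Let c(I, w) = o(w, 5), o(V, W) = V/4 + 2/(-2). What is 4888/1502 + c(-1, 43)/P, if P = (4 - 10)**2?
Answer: 127075/36048 ≈ 3.5252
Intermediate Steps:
o(V, W) = -1 + V/4 (o(V, W) = V*(1/4) + 2*(-1/2) = V/4 - 1 = -1 + V/4)
c(I, w) = -1 + w/4
P = 36 (P = (-6)**2 = 36)
4888/1502 + c(-1, 43)/P = 4888/1502 + (-1 + (1/4)*43)/36 = 4888*(1/1502) + (-1 + 43/4)*(1/36) = 2444/751 + (39/4)*(1/36) = 2444/751 + 13/48 = 127075/36048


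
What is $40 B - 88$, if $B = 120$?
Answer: $4712$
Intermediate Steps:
$40 B - 88 = 40 \cdot 120 - 88 = 4800 - 88 = 4712$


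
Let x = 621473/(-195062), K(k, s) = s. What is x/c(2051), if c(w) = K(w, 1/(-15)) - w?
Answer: 9322095/6001277492 ≈ 0.0015534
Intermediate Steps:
c(w) = -1/15 - w (c(w) = 1/(-15) - w = -1/15 - w)
x = -621473/195062 (x = 621473*(-1/195062) = -621473/195062 ≈ -3.1860)
x/c(2051) = -621473/(195062*(-1/15 - 1*2051)) = -621473/(195062*(-1/15 - 2051)) = -621473/(195062*(-30766/15)) = -621473/195062*(-15/30766) = 9322095/6001277492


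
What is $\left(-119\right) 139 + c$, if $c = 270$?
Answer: $-16271$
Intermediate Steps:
$\left(-119\right) 139 + c = \left(-119\right) 139 + 270 = -16541 + 270 = -16271$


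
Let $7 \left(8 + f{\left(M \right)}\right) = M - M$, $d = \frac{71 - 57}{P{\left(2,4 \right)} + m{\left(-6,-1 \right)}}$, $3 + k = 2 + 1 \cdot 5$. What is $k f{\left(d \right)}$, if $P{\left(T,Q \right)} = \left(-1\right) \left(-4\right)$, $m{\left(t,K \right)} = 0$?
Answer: $-32$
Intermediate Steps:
$P{\left(T,Q \right)} = 4$
$k = 4$ ($k = -3 + \left(2 + 1 \cdot 5\right) = -3 + \left(2 + 5\right) = -3 + 7 = 4$)
$d = \frac{7}{2}$ ($d = \frac{71 - 57}{4 + 0} = \frac{14}{4} = 14 \cdot \frac{1}{4} = \frac{7}{2} \approx 3.5$)
$f{\left(M \right)} = -8$ ($f{\left(M \right)} = -8 + \frac{M - M}{7} = -8 + \frac{1}{7} \cdot 0 = -8 + 0 = -8$)
$k f{\left(d \right)} = 4 \left(-8\right) = -32$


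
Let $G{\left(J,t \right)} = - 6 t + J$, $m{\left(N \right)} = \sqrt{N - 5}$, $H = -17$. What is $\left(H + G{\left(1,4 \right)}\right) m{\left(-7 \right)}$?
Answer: $- 80 i \sqrt{3} \approx - 138.56 i$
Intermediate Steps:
$m{\left(N \right)} = \sqrt{-5 + N}$
$G{\left(J,t \right)} = J - 6 t$
$\left(H + G{\left(1,4 \right)}\right) m{\left(-7 \right)} = \left(-17 + \left(1 - 24\right)\right) \sqrt{-5 - 7} = \left(-17 + \left(1 - 24\right)\right) \sqrt{-12} = \left(-17 - 23\right) 2 i \sqrt{3} = - 40 \cdot 2 i \sqrt{3} = - 80 i \sqrt{3}$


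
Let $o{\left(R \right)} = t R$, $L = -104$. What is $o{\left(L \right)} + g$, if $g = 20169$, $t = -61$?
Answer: $26513$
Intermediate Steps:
$o{\left(R \right)} = - 61 R$
$o{\left(L \right)} + g = \left(-61\right) \left(-104\right) + 20169 = 6344 + 20169 = 26513$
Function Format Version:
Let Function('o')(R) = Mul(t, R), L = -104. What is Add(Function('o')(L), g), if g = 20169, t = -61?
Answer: 26513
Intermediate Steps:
Function('o')(R) = Mul(-61, R)
Add(Function('o')(L), g) = Add(Mul(-61, -104), 20169) = Add(6344, 20169) = 26513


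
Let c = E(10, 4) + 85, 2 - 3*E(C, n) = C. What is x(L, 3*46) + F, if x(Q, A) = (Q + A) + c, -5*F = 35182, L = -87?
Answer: -103546/15 ≈ -6903.1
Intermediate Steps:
E(C, n) = ⅔ - C/3
F = -35182/5 (F = -⅕*35182 = -35182/5 ≈ -7036.4)
c = 247/3 (c = (⅔ - ⅓*10) + 85 = (⅔ - 10/3) + 85 = -8/3 + 85 = 247/3 ≈ 82.333)
x(Q, A) = 247/3 + A + Q (x(Q, A) = (Q + A) + 247/3 = (A + Q) + 247/3 = 247/3 + A + Q)
x(L, 3*46) + F = (247/3 + 3*46 - 87) - 35182/5 = (247/3 + 138 - 87) - 35182/5 = 400/3 - 35182/5 = -103546/15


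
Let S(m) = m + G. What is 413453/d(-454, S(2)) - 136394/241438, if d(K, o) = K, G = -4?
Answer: -49942594145/54806426 ≈ -911.25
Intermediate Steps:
S(m) = -4 + m (S(m) = m - 4 = -4 + m)
413453/d(-454, S(2)) - 136394/241438 = 413453/(-454) - 136394/241438 = 413453*(-1/454) - 136394*1/241438 = -413453/454 - 68197/120719 = -49942594145/54806426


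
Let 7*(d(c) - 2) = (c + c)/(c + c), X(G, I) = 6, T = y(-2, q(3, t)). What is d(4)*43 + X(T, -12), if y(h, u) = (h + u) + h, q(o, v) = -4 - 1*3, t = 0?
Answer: 687/7 ≈ 98.143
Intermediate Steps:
q(o, v) = -7 (q(o, v) = -4 - 3 = -7)
y(h, u) = u + 2*h
T = -11 (T = -7 + 2*(-2) = -7 - 4 = -11)
d(c) = 15/7 (d(c) = 2 + ((c + c)/(c + c))/7 = 2 + ((2*c)/((2*c)))/7 = 2 + ((2*c)*(1/(2*c)))/7 = 2 + (⅐)*1 = 2 + ⅐ = 15/7)
d(4)*43 + X(T, -12) = (15/7)*43 + 6 = 645/7 + 6 = 687/7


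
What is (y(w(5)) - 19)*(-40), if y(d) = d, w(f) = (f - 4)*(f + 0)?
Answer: 560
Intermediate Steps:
w(f) = f*(-4 + f) (w(f) = (-4 + f)*f = f*(-4 + f))
(y(w(5)) - 19)*(-40) = (5*(-4 + 5) - 19)*(-40) = (5*1 - 19)*(-40) = (5 - 19)*(-40) = -14*(-40) = 560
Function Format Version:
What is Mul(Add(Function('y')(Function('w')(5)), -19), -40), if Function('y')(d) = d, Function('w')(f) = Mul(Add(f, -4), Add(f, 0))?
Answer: 560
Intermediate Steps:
Function('w')(f) = Mul(f, Add(-4, f)) (Function('w')(f) = Mul(Add(-4, f), f) = Mul(f, Add(-4, f)))
Mul(Add(Function('y')(Function('w')(5)), -19), -40) = Mul(Add(Mul(5, Add(-4, 5)), -19), -40) = Mul(Add(Mul(5, 1), -19), -40) = Mul(Add(5, -19), -40) = Mul(-14, -40) = 560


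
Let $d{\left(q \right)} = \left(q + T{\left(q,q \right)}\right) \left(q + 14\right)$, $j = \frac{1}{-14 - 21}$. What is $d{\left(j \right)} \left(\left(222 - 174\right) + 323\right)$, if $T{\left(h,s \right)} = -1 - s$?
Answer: $- \frac{25917}{5} \approx -5183.4$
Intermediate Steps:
$j = - \frac{1}{35}$ ($j = \frac{1}{-35} = - \frac{1}{35} \approx -0.028571$)
$d{\left(q \right)} = -14 - q$ ($d{\left(q \right)} = \left(q - \left(1 + q\right)\right) \left(q + 14\right) = - (14 + q) = -14 - q$)
$d{\left(j \right)} \left(\left(222 - 174\right) + 323\right) = \left(-14 - - \frac{1}{35}\right) \left(\left(222 - 174\right) + 323\right) = \left(-14 + \frac{1}{35}\right) \left(48 + 323\right) = \left(- \frac{489}{35}\right) 371 = - \frac{25917}{5}$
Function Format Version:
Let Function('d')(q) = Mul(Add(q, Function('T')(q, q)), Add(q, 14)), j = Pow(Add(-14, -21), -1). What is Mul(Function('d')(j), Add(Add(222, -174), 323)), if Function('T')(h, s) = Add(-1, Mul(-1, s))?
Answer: Rational(-25917, 5) ≈ -5183.4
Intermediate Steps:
j = Rational(-1, 35) (j = Pow(-35, -1) = Rational(-1, 35) ≈ -0.028571)
Function('d')(q) = Add(-14, Mul(-1, q)) (Function('d')(q) = Mul(Add(q, Add(-1, Mul(-1, q))), Add(q, 14)) = Mul(-1, Add(14, q)) = Add(-14, Mul(-1, q)))
Mul(Function('d')(j), Add(Add(222, -174), 323)) = Mul(Add(-14, Mul(-1, Rational(-1, 35))), Add(Add(222, -174), 323)) = Mul(Add(-14, Rational(1, 35)), Add(48, 323)) = Mul(Rational(-489, 35), 371) = Rational(-25917, 5)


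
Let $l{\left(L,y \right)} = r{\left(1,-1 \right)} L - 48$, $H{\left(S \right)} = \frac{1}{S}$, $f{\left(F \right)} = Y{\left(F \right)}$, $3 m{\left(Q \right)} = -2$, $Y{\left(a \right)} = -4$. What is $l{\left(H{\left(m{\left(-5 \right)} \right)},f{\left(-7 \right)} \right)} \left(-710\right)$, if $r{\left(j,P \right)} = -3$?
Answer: $30885$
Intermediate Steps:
$m{\left(Q \right)} = - \frac{2}{3}$ ($m{\left(Q \right)} = \frac{1}{3} \left(-2\right) = - \frac{2}{3}$)
$f{\left(F \right)} = -4$
$l{\left(L,y \right)} = -48 - 3 L$ ($l{\left(L,y \right)} = - 3 L - 48 = -48 - 3 L$)
$l{\left(H{\left(m{\left(-5 \right)} \right)},f{\left(-7 \right)} \right)} \left(-710\right) = \left(-48 - \frac{3}{- \frac{2}{3}}\right) \left(-710\right) = \left(-48 - - \frac{9}{2}\right) \left(-710\right) = \left(-48 + \frac{9}{2}\right) \left(-710\right) = \left(- \frac{87}{2}\right) \left(-710\right) = 30885$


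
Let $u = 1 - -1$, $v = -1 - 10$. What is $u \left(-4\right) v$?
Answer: $88$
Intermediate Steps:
$v = -11$ ($v = -1 - 10 = -11$)
$u = 2$ ($u = 1 + 1 = 2$)
$u \left(-4\right) v = 2 \left(-4\right) \left(-11\right) = \left(-8\right) \left(-11\right) = 88$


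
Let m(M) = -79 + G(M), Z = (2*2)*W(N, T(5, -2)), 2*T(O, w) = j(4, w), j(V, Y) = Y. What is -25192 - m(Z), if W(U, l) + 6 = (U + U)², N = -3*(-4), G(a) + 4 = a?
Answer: -27389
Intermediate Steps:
G(a) = -4 + a
T(O, w) = w/2
N = 12
W(U, l) = -6 + 4*U² (W(U, l) = -6 + (U + U)² = -6 + (2*U)² = -6 + 4*U²)
Z = 2280 (Z = (2*2)*(-6 + 4*12²) = 4*(-6 + 4*144) = 4*(-6 + 576) = 4*570 = 2280)
m(M) = -83 + M (m(M) = -79 + (-4 + M) = -83 + M)
-25192 - m(Z) = -25192 - (-83 + 2280) = -25192 - 1*2197 = -25192 - 2197 = -27389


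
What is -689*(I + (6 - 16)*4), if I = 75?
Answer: -24115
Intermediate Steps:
-689*(I + (6 - 16)*4) = -689*(75 + (6 - 16)*4) = -689*(75 - 10*4) = -689*(75 - 40) = -689*35 = -24115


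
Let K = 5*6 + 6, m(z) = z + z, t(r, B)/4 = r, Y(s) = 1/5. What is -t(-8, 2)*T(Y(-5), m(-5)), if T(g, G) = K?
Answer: 1152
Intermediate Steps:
Y(s) = ⅕
t(r, B) = 4*r
m(z) = 2*z
K = 36 (K = 30 + 6 = 36)
T(g, G) = 36
-t(-8, 2)*T(Y(-5), m(-5)) = -4*(-8)*36 = -(-32)*36 = -1*(-1152) = 1152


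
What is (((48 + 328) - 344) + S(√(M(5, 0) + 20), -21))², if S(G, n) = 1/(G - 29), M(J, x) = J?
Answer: 588289/576 ≈ 1021.3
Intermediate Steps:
S(G, n) = 1/(-29 + G)
(((48 + 328) - 344) + S(√(M(5, 0) + 20), -21))² = (((48 + 328) - 344) + 1/(-29 + √(5 + 20)))² = ((376 - 344) + 1/(-29 + √25))² = (32 + 1/(-29 + 5))² = (32 + 1/(-24))² = (32 - 1/24)² = (767/24)² = 588289/576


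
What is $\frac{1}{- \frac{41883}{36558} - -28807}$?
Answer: $\frac{12186}{351028141} \approx 3.4715 \cdot 10^{-5}$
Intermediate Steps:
$\frac{1}{- \frac{41883}{36558} - -28807} = \frac{1}{\left(-41883\right) \frac{1}{36558} + 28807} = \frac{1}{- \frac{13961}{12186} + 28807} = \frac{1}{\frac{351028141}{12186}} = \frac{12186}{351028141}$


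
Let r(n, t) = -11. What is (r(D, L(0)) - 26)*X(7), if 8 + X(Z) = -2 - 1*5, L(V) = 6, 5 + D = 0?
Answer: 555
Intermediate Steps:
D = -5 (D = -5 + 0 = -5)
X(Z) = -15 (X(Z) = -8 + (-2 - 1*5) = -8 + (-2 - 5) = -8 - 7 = -15)
(r(D, L(0)) - 26)*X(7) = (-11 - 26)*(-15) = -37*(-15) = 555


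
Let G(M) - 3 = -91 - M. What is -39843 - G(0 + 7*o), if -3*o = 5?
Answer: -119300/3 ≈ -39767.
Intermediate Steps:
o = -5/3 (o = -⅓*5 = -5/3 ≈ -1.6667)
G(M) = -88 - M (G(M) = 3 + (-91 - M) = -88 - M)
-39843 - G(0 + 7*o) = -39843 - (-88 - (0 + 7*(-5/3))) = -39843 - (-88 - (0 - 35/3)) = -39843 - (-88 - 1*(-35/3)) = -39843 - (-88 + 35/3) = -39843 - 1*(-229/3) = -39843 + 229/3 = -119300/3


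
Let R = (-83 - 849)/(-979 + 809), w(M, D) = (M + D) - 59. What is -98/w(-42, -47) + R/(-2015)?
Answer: 8357991/12674350 ≈ 0.65944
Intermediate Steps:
w(M, D) = -59 + D + M (w(M, D) = (D + M) - 59 = -59 + D + M)
R = 466/85 (R = -932/(-170) = -932*(-1/170) = 466/85 ≈ 5.4824)
-98/w(-42, -47) + R/(-2015) = -98/(-59 - 47 - 42) + (466/85)/(-2015) = -98/(-148) + (466/85)*(-1/2015) = -98*(-1/148) - 466/171275 = 49/74 - 466/171275 = 8357991/12674350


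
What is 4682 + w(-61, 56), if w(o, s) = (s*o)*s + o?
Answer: -186675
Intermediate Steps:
w(o, s) = o + o*s² (w(o, s) = (o*s)*s + o = o*s² + o = o + o*s²)
4682 + w(-61, 56) = 4682 - 61*(1 + 56²) = 4682 - 61*(1 + 3136) = 4682 - 61*3137 = 4682 - 191357 = -186675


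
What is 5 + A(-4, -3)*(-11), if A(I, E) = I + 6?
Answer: -17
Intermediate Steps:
A(I, E) = 6 + I
5 + A(-4, -3)*(-11) = 5 + (6 - 4)*(-11) = 5 + 2*(-11) = 5 - 22 = -17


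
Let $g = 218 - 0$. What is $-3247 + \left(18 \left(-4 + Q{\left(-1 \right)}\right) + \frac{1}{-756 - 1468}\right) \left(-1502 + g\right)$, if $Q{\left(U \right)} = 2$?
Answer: $\frac{23895533}{556} \approx 42978.0$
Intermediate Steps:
$g = 218$ ($g = 218 + 0 = 218$)
$-3247 + \left(18 \left(-4 + Q{\left(-1 \right)}\right) + \frac{1}{-756 - 1468}\right) \left(-1502 + g\right) = -3247 + \left(18 \left(-4 + 2\right) + \frac{1}{-756 - 1468}\right) \left(-1502 + 218\right) = -3247 + \left(18 \left(-2\right) + \frac{1}{-2224}\right) \left(-1284\right) = -3247 + \left(-36 - \frac{1}{2224}\right) \left(-1284\right) = -3247 - - \frac{25700865}{556} = -3247 + \frac{25700865}{556} = \frac{23895533}{556}$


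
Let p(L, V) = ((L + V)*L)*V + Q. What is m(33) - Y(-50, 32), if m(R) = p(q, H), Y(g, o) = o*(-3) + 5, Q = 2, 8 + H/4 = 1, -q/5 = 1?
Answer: -4527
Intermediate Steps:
q = -5 (q = -5*1 = -5)
H = -28 (H = -32 + 4*1 = -32 + 4 = -28)
Y(g, o) = 5 - 3*o (Y(g, o) = -3*o + 5 = 5 - 3*o)
p(L, V) = 2 + L*V*(L + V) (p(L, V) = ((L + V)*L)*V + 2 = (L*(L + V))*V + 2 = L*V*(L + V) + 2 = 2 + L*V*(L + V))
m(R) = -4618 (m(R) = 2 - 5*(-28)² - 28*(-5)² = 2 - 5*784 - 28*25 = 2 - 3920 - 700 = -4618)
m(33) - Y(-50, 32) = -4618 - (5 - 3*32) = -4618 - (5 - 96) = -4618 - 1*(-91) = -4618 + 91 = -4527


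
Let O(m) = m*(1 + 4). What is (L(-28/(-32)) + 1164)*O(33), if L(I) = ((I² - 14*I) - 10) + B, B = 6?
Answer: 12128325/64 ≈ 1.8951e+5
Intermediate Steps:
O(m) = 5*m (O(m) = m*5 = 5*m)
L(I) = -4 + I² - 14*I (L(I) = ((I² - 14*I) - 10) + 6 = (-10 + I² - 14*I) + 6 = -4 + I² - 14*I)
(L(-28/(-32)) + 1164)*O(33) = ((-4 + (-28/(-32))² - (-392)/(-32)) + 1164)*(5*33) = ((-4 + (-28*(-1/32))² - (-392)*(-1)/32) + 1164)*165 = ((-4 + (7/8)² - 14*7/8) + 1164)*165 = ((-4 + 49/64 - 49/4) + 1164)*165 = (-991/64 + 1164)*165 = (73505/64)*165 = 12128325/64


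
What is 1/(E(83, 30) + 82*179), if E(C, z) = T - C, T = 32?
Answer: 1/14627 ≈ 6.8367e-5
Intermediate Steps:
E(C, z) = 32 - C
1/(E(83, 30) + 82*179) = 1/((32 - 1*83) + 82*179) = 1/((32 - 83) + 14678) = 1/(-51 + 14678) = 1/14627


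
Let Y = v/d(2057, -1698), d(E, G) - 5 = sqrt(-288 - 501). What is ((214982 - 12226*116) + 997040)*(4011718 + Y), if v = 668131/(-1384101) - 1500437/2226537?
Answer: 412388*(-686840017995442287*sqrt(789) + 3434199891956392297*I)/(342416898693*(sqrt(789) - 5*I)) ≈ -8.2719e+11 - 8256.0*I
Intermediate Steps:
d(E, G) = 5 + I*sqrt(789) (d(E, G) = 5 + sqrt(-288 - 501) = 5 + sqrt(-789) = 5 + I*sqrt(789))
v = -396041638276/342416898693 (v = 668131*(-1/1384101) - 1500437*1/2226537 = -668131/1384101 - 1500437/2226537 = -396041638276/342416898693 ≈ -1.1566)
Y = -396041638276/(342416898693*(5 + I*sqrt(789))) ≈ -0.0071045 + 0.039912*I
((214982 - 12226*116) + 997040)*(4011718 + Y) = ((214982 - 12226*116) + 997040)*(4011718 + (-990104095690/139363677768051 + 198020819138*I*sqrt(789)/139363677768051)) = ((214982 - 1*1418216) + 997040)*(559087773658185925928/139363677768051 + 198020819138*I*sqrt(789)/139363677768051) = ((214982 - 1418216) + 997040)*(559087773658185925928/139363677768051 + 198020819138*I*sqrt(789)/139363677768051) = (-1203234 + 997040)*(559087773658185925928/139363677768051 + 198020819138*I*sqrt(789)/139363677768051) = -206194*(559087773658185925928/139363677768051 + 198020819138*I*sqrt(789)/139363677768051) = -115280544401675988810798032/139363677768051 - 40830704781340772*I*sqrt(789)/139363677768051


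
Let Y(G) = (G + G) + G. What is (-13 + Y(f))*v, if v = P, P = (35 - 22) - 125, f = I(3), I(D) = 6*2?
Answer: -2576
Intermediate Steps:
I(D) = 12
f = 12
P = -112 (P = 13 - 125 = -112)
v = -112
Y(G) = 3*G (Y(G) = 2*G + G = 3*G)
(-13 + Y(f))*v = (-13 + 3*12)*(-112) = (-13 + 36)*(-112) = 23*(-112) = -2576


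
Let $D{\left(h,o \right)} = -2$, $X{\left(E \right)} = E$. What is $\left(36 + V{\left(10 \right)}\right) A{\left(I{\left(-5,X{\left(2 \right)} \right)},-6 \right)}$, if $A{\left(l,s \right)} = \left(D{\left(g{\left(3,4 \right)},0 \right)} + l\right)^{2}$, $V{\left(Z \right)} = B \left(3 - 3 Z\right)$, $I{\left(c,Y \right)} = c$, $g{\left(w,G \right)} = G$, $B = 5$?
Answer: $-4851$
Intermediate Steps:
$V{\left(Z \right)} = 15 - 15 Z$ ($V{\left(Z \right)} = 5 \left(3 - 3 Z\right) = 15 - 15 Z$)
$A{\left(l,s \right)} = \left(-2 + l\right)^{2}$
$\left(36 + V{\left(10 \right)}\right) A{\left(I{\left(-5,X{\left(2 \right)} \right)},-6 \right)} = \left(36 + \left(15 - 150\right)\right) \left(-2 - 5\right)^{2} = \left(36 + \left(15 - 150\right)\right) \left(-7\right)^{2} = \left(36 - 135\right) 49 = \left(-99\right) 49 = -4851$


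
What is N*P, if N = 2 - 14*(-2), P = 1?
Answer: 30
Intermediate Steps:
N = 30 (N = 2 + 28 = 30)
N*P = 30*1 = 30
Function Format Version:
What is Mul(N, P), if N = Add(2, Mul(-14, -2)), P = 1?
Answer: 30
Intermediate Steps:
N = 30 (N = Add(2, 28) = 30)
Mul(N, P) = Mul(30, 1) = 30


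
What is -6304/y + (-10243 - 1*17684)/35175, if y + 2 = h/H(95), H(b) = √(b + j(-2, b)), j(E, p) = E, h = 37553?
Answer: -13141555289433/16534916698825 - 236734112*√93/1410227437 ≈ -2.4137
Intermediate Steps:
H(b) = √(-2 + b) (H(b) = √(b - 2) = √(-2 + b))
y = -2 + 37553*√93/93 (y = -2 + 37553/(√(-2 + 95)) = -2 + 37553/(√93) = -2 + 37553*(√93/93) = -2 + 37553*√93/93 ≈ 3892.1)
-6304/y + (-10243 - 1*17684)/35175 = -6304/(-2 + 37553*√93/93) + (-10243 - 1*17684)/35175 = -6304/(-2 + 37553*√93/93) + (-10243 - 17684)*(1/35175) = -6304/(-2 + 37553*√93/93) - 27927*1/35175 = -6304/(-2 + 37553*√93/93) - 9309/11725 = -9309/11725 - 6304/(-2 + 37553*√93/93)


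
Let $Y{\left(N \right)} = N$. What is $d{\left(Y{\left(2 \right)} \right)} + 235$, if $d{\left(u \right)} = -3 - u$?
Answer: $230$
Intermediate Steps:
$d{\left(Y{\left(2 \right)} \right)} + 235 = \left(-3 - 2\right) + 235 = -5 + 235 = 230$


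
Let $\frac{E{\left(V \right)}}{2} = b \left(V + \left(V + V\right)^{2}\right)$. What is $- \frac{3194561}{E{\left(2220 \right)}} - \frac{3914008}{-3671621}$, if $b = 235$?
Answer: $\frac{979923596481887}{919536184048200} \approx 1.0657$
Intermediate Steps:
$E{\left(V \right)} = 470 V + 1880 V^{2}$ ($E{\left(V \right)} = 2 \cdot 235 \left(V + \left(V + V\right)^{2}\right) = 2 \cdot 235 \left(V + \left(2 V\right)^{2}\right) = 2 \cdot 235 \left(V + 4 V^{2}\right) = 2 \left(235 V + 940 V^{2}\right) = 470 V + 1880 V^{2}$)
$- \frac{3194561}{E{\left(2220 \right)}} - \frac{3914008}{-3671621} = - \frac{3194561}{470 \cdot 2220 \left(1 + 4 \cdot 2220\right)} - \frac{3914008}{-3671621} = - \frac{3194561}{470 \cdot 2220 \left(1 + 8880\right)} - - \frac{105784}{99233} = - \frac{3194561}{470 \cdot 2220 \cdot 8881} + \frac{105784}{99233} = - \frac{3194561}{9266435400} + \frac{105784}{99233} = \frac{979923596481887}{919536184048200}$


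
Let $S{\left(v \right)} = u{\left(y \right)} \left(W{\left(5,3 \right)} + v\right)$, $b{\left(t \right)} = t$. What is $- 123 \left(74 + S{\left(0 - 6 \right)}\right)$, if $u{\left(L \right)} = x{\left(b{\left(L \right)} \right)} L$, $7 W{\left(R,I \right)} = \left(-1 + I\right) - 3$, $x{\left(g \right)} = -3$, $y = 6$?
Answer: $- \frac{158916}{7} \approx -22702.0$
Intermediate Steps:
$W{\left(R,I \right)} = - \frac{4}{7} + \frac{I}{7}$ ($W{\left(R,I \right)} = \frac{\left(-1 + I\right) - 3}{7} = \frac{-4 + I}{7} = - \frac{4}{7} + \frac{I}{7}$)
$u{\left(L \right)} = - 3 L$
$S{\left(v \right)} = \frac{18}{7} - 18 v$ ($S{\left(v \right)} = \left(-3\right) 6 \left(\left(- \frac{4}{7} + \frac{1}{7} \cdot 3\right) + v\right) = - 18 \left(\left(- \frac{4}{7} + \frac{3}{7}\right) + v\right) = - 18 \left(- \frac{1}{7} + v\right) = \frac{18}{7} - 18 v$)
$- 123 \left(74 + S{\left(0 - 6 \right)}\right) = - 123 \left(74 - \left(- \frac{18}{7} + 18 \left(0 - 6\right)\right)\right) = - 123 \left(74 + \left(\frac{18}{7} - -108\right)\right) = - 123 \left(74 + \left(\frac{18}{7} + 108\right)\right) = - 123 \left(74 + \frac{774}{7}\right) = \left(-123\right) \frac{1292}{7} = - \frac{158916}{7}$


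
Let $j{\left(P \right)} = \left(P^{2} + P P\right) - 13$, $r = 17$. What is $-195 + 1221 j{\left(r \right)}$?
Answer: $689670$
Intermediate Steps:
$j{\left(P \right)} = -13 + 2 P^{2}$ ($j{\left(P \right)} = \left(P^{2} + P^{2}\right) - 13 = 2 P^{2} - 13 = -13 + 2 P^{2}$)
$-195 + 1221 j{\left(r \right)} = -195 + 1221 \left(-13 + 2 \cdot 17^{2}\right) = -195 + 1221 \left(-13 + 2 \cdot 289\right) = -195 + 1221 \left(-13 + 578\right) = -195 + 1221 \cdot 565 = -195 + 689865 = 689670$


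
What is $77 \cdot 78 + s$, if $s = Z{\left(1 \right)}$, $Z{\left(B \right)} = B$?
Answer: $6007$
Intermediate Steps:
$s = 1$
$77 \cdot 78 + s = 77 \cdot 78 + 1 = 6006 + 1 = 6007$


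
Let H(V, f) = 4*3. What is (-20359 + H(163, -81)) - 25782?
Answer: -46129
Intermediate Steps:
H(V, f) = 12
(-20359 + H(163, -81)) - 25782 = (-20359 + 12) - 25782 = -20347 - 25782 = -46129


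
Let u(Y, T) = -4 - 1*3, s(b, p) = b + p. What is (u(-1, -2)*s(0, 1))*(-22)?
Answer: 154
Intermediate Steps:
u(Y, T) = -7 (u(Y, T) = -4 - 3 = -7)
(u(-1, -2)*s(0, 1))*(-22) = -7*(0 + 1)*(-22) = -7*1*(-22) = -7*(-22) = 154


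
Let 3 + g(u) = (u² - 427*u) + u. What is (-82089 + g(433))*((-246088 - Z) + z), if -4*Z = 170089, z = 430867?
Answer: -71882656505/4 ≈ -1.7971e+10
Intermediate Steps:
g(u) = -3 + u² - 426*u (g(u) = -3 + ((u² - 427*u) + u) = -3 + (u² - 426*u) = -3 + u² - 426*u)
Z = -170089/4 (Z = -¼*170089 = -170089/4 ≈ -42522.)
(-82089 + g(433))*((-246088 - Z) + z) = (-82089 + (-3 + 433² - 426*433))*((-246088 - 1*(-170089/4)) + 430867) = (-82089 + (-3 + 187489 - 184458))*((-246088 + 170089/4) + 430867) = (-82089 + 3028)*(-814263/4 + 430867) = -79061*909205/4 = -71882656505/4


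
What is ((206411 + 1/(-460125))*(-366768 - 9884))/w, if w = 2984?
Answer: -4471558935779981/171626625 ≈ -2.6054e+7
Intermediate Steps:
((206411 + 1/(-460125))*(-366768 - 9884))/w = ((206411 + 1/(-460125))*(-366768 - 9884))/2984 = ((206411 - 1/460125)*(-376652))*(1/2984) = ((94974861374/460125)*(-376652))*(1/2984) = -35772471486239848/460125*1/2984 = -4471558935779981/171626625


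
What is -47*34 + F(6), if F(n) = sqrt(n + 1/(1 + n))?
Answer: -1598 + sqrt(301)/7 ≈ -1595.5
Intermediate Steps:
-47*34 + F(6) = -47*34 + sqrt((1 + 6*(1 + 6))/(1 + 6)) = -1598 + sqrt((1 + 6*7)/7) = -1598 + sqrt((1 + 42)/7) = -1598 + sqrt((1/7)*43) = -1598 + sqrt(43/7) = -1598 + sqrt(301)/7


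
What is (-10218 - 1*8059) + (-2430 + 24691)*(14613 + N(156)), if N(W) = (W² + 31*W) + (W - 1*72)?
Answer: 976549532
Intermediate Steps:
N(W) = -72 + W² + 32*W (N(W) = (W² + 31*W) + (W - 72) = (W² + 31*W) + (-72 + W) = -72 + W² + 32*W)
(-10218 - 1*8059) + (-2430 + 24691)*(14613 + N(156)) = (-10218 - 1*8059) + (-2430 + 24691)*(14613 + (-72 + 156² + 32*156)) = (-10218 - 8059) + 22261*(14613 + (-72 + 24336 + 4992)) = -18277 + 22261*(14613 + 29256) = -18277 + 22261*43869 = -18277 + 976567809 = 976549532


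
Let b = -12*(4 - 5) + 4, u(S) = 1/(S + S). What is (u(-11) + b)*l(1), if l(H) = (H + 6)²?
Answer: 17199/22 ≈ 781.77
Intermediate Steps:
l(H) = (6 + H)²
u(S) = 1/(2*S)
b = 16 (b = -12*(-1) + 4 = -4*(-3) + 4 = 12 + 4 = 16)
(u(-11) + b)*l(1) = ((½)/(-11) + 16)*(6 + 1)² = ((½)*(-1/11) + 16)*7² = (-1/22 + 16)*49 = (351/22)*49 = 17199/22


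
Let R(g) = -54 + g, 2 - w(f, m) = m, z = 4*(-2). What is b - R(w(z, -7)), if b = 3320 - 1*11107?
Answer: -7742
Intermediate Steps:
z = -8
w(f, m) = 2 - m
b = -7787 (b = 3320 - 11107 = -7787)
b - R(w(z, -7)) = -7787 - (-54 + (2 - 1*(-7))) = -7787 - (-54 + (2 + 7)) = -7787 - (-54 + 9) = -7787 - 1*(-45) = -7787 + 45 = -7742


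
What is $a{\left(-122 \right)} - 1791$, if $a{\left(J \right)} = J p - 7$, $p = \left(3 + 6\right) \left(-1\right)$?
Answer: $-700$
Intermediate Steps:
$p = -9$ ($p = 9 \left(-1\right) = -9$)
$a{\left(J \right)} = -7 - 9 J$ ($a{\left(J \right)} = J \left(-9\right) - 7 = - 9 J - 7 = -7 - 9 J$)
$a{\left(-122 \right)} - 1791 = \left(-7 - -1098\right) - 1791 = \left(-7 + 1098\right) - 1791 = 1091 - 1791 = -700$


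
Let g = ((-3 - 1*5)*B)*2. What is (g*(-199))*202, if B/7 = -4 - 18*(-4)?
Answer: 306147968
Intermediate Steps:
B = 476 (B = 7*(-4 - 18*(-4)) = 7*(-4 - 3*(-24)) = 7*(-4 + 72) = 7*68 = 476)
g = -7616 (g = ((-3 - 1*5)*476)*2 = ((-3 - 5)*476)*2 = -8*476*2 = -3808*2 = -7616)
(g*(-199))*202 = -7616*(-199)*202 = 1515584*202 = 306147968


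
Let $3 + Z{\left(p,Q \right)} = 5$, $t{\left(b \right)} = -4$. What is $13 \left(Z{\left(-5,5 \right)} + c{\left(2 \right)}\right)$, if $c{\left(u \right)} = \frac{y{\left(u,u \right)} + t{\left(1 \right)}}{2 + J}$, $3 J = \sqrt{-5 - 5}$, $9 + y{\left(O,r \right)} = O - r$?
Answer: $- \frac{923}{23} + \frac{507 i \sqrt{10}}{46} \approx -40.13 + 34.854 i$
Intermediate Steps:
$y{\left(O,r \right)} = -9 + O - r$ ($y{\left(O,r \right)} = -9 + \left(O - r\right) = -9 + O - r$)
$J = \frac{i \sqrt{10}}{3}$ ($J = \frac{\sqrt{-5 - 5}}{3} = \frac{\sqrt{-10}}{3} = \frac{i \sqrt{10}}{3} \approx 1.0541 i$)
$c{\left(u \right)} = - \frac{13}{2 + \frac{i \sqrt{10}}{3}}$ ($c{\left(u \right)} = \frac{\left(-9 + u - u\right) - 4}{2 + \frac{i \sqrt{10}}{3}} = \frac{-9 - 4}{2 + \frac{i \sqrt{10}}{3}} = - \frac{13}{2 + \frac{i \sqrt{10}}{3}}$)
$Z{\left(p,Q \right)} = 2$ ($Z{\left(p,Q \right)} = -3 + 5 = 2$)
$13 \left(Z{\left(-5,5 \right)} + c{\left(2 \right)}\right) = 13 \left(2 - \left(\frac{117}{23} - \frac{39 i \sqrt{10}}{46}\right)\right) = 13 \left(- \frac{71}{23} + \frac{39 i \sqrt{10}}{46}\right) = - \frac{923}{23} + \frac{507 i \sqrt{10}}{46}$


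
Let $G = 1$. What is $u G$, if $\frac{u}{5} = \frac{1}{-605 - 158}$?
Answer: $- \frac{5}{763} \approx -0.0065531$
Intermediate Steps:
$u = - \frac{5}{763}$ ($u = \frac{5}{-605 - 158} = \frac{5}{-763} = 5 \left(- \frac{1}{763}\right) = - \frac{5}{763} \approx -0.0065531$)
$u G = \left(- \frac{5}{763}\right) 1 = - \frac{5}{763}$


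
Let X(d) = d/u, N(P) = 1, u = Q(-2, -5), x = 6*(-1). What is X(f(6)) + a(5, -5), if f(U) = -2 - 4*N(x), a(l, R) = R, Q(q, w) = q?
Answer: -2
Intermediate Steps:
x = -6
u = -2
f(U) = -6 (f(U) = -2 - 4*1 = -2 - 4 = -6)
X(d) = -d/2 (X(d) = d/(-2) = d*(-½) = -d/2)
X(f(6)) + a(5, -5) = -½*(-6) - 5 = 3 - 5 = -2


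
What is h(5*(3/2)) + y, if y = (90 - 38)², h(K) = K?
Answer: 5423/2 ≈ 2711.5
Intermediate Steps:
y = 2704 (y = 52² = 2704)
h(5*(3/2)) + y = 5*(3/2) + 2704 = 15/2 + 2704 = 5423/2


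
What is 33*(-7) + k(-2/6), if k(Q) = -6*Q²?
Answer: -695/3 ≈ -231.67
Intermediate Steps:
33*(-7) + k(-2/6) = 33*(-7) - 6*(-2/6)² = -231 - 6*(-2*⅙)² = -231 - 6*(-⅓)² = -231 - 6*⅑ = -231 - ⅔ = -695/3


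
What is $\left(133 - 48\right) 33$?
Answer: $2805$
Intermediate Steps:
$\left(133 - 48\right) 33 = 85 \cdot 33 = 2805$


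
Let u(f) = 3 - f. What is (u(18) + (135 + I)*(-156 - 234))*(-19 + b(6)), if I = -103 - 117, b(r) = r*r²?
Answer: 6527595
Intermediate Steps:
b(r) = r³
I = -220
(u(18) + (135 + I)*(-156 - 234))*(-19 + b(6)) = ((3 - 1*18) + (135 - 220)*(-156 - 234))*(-19 + 6³) = ((3 - 18) - 85*(-390))*(-19 + 216) = (-15 + 33150)*197 = 33135*197 = 6527595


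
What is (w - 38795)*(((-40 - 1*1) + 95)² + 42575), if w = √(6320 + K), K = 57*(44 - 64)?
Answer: -1764823345 + 90982*√1295 ≈ -1.7616e+9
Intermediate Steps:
K = -1140 (K = 57*(-20) = -1140)
w = 2*√1295 (w = √(6320 - 1140) = √5180 = 2*√1295 ≈ 71.972)
(w - 38795)*(((-40 - 1*1) + 95)² + 42575) = (2*√1295 - 38795)*(((-40 - 1*1) + 95)² + 42575) = (-38795 + 2*√1295)*(((-40 - 1) + 95)² + 42575) = (-38795 + 2*√1295)*((-41 + 95)² + 42575) = (-38795 + 2*√1295)*(54² + 42575) = (-38795 + 2*√1295)*(2916 + 42575) = (-38795 + 2*√1295)*45491 = -1764823345 + 90982*√1295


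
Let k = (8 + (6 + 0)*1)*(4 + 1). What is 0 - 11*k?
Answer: -770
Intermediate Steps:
k = 70 (k = (8 + 6*1)*5 = (8 + 6)*5 = 14*5 = 70)
0 - 11*k = 0 - 11*70 = 0 - 770 = -770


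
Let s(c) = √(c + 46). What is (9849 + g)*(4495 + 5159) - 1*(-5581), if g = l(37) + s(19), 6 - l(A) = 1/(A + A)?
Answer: 3520387960/37 + 9654*√65 ≈ 9.5223e+7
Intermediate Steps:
l(A) = 6 - 1/(2*A) (l(A) = 6 - 1/(A + A) = 6 - 1/(2*A))
s(c) = √(46 + c)
g = 443/74 + √65 (g = (6 - ½/37) + √(46 + 19) = (6 - ½*1/37) + √65 = (6 - 1/74) + √65 = 443/74 + √65 ≈ 14.049)
(9849 + g)*(4495 + 5159) - 1*(-5581) = (9849 + (443/74 + √65))*(4495 + 5159) - 1*(-5581) = (729269/74 + √65)*9654 + 5581 = (3520181463/37 + 9654*√65) + 5581 = 3520387960/37 + 9654*√65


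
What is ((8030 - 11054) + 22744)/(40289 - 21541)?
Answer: 4930/4687 ≈ 1.0518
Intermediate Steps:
((8030 - 11054) + 22744)/(40289 - 21541) = (-3024 + 22744)/18748 = 19720*(1/18748) = 4930/4687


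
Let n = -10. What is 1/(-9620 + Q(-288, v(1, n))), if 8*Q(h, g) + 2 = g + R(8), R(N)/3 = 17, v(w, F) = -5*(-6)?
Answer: -8/76881 ≈ -0.00010406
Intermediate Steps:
v(w, F) = 30
R(N) = 51 (R(N) = 3*17 = 51)
Q(h, g) = 49/8 + g/8 (Q(h, g) = -¼ + (g + 51)/8 = -¼ + (51 + g)/8 = -¼ + (51/8 + g/8) = 49/8 + g/8)
1/(-9620 + Q(-288, v(1, n))) = 1/(-9620 + (49/8 + (⅛)*30)) = 1/(-9620 + (49/8 + 15/4)) = 1/(-9620 + 79/8) = 1/(-76881/8) = -8/76881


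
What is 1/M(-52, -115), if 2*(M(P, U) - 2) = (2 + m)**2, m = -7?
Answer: 2/29 ≈ 0.068966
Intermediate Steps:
M(P, U) = 29/2 (M(P, U) = 2 + (2 - 7)**2/2 = 2 + (1/2)*(-5)**2 = 2 + (1/2)*25 = 2 + 25/2 = 29/2)
1/M(-52, -115) = 1/(29/2) = 2/29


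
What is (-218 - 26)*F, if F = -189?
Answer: 46116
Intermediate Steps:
(-218 - 26)*F = (-218 - 26)*(-189) = -244*(-189) = 46116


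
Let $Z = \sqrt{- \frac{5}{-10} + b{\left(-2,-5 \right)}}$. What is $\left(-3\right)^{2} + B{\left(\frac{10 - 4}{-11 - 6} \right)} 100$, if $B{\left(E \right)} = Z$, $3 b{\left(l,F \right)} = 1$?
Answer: $9 + \frac{50 \sqrt{30}}{3} \approx 100.29$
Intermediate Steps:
$b{\left(l,F \right)} = \frac{1}{3}$ ($b{\left(l,F \right)} = \frac{1}{3} \cdot 1 = \frac{1}{3}$)
$Z = \frac{\sqrt{30}}{6}$ ($Z = \sqrt{- \frac{5}{-10} + \frac{1}{3}} = \sqrt{\left(-5\right) \left(- \frac{1}{10}\right) + \frac{1}{3}} = \sqrt{\frac{1}{2} + \frac{1}{3}} = \sqrt{\frac{5}{6}} = \frac{\sqrt{30}}{6} \approx 0.91287$)
$B{\left(E \right)} = \frac{\sqrt{30}}{6}$
$\left(-3\right)^{2} + B{\left(\frac{10 - 4}{-11 - 6} \right)} 100 = \left(-3\right)^{2} + \frac{\sqrt{30}}{6} \cdot 100 = 9 + \frac{50 \sqrt{30}}{3}$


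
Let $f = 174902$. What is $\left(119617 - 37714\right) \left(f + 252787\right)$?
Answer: $35029012167$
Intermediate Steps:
$\left(119617 - 37714\right) \left(f + 252787\right) = \left(119617 - 37714\right) \left(174902 + 252787\right) = 81903 \cdot 427689 = 35029012167$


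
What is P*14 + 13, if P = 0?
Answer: 13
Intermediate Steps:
P*14 + 13 = 0*14 + 13 = 0 + 13 = 13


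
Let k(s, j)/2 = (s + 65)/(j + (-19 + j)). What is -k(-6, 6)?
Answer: 118/7 ≈ 16.857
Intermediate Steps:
k(s, j) = 2*(65 + s)/(-19 + 2*j) (k(s, j) = 2*((s + 65)/(j + (-19 + j))) = 2*((65 + s)/(-19 + 2*j)) = 2*(65 + s)/(-19 + 2*j))
-k(-6, 6) = -2*(65 - 6)/(-19 + 2*6) = -2*59/(-19 + 12) = -2*59/(-7) = -2*(-1)*59/7 = -1*(-118/7) = 118/7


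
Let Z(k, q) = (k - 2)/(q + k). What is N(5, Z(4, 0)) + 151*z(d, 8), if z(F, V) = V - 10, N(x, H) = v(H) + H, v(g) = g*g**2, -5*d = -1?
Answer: -2411/8 ≈ -301.38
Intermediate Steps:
Z(k, q) = (-2 + k)/(k + q)
d = 1/5 (d = -1/5*(-1) = 1/5 ≈ 0.20000)
v(g) = g**3
N(x, H) = H + H**3 (N(x, H) = H**3 + H = H + H**3)
z(F, V) = -10 + V
N(5, Z(4, 0)) + 151*z(d, 8) = ((-2 + 4)/(4 + 0) + ((-2 + 4)/(4 + 0))**3) + 151*(-10 + 8) = (2/4 + (2/4)**3) + 151*(-2) = ((1/4)*2 + ((1/4)*2)**3) - 302 = (1/2 + (1/2)**3) - 302 = (1/2 + 1/8) - 302 = 5/8 - 302 = -2411/8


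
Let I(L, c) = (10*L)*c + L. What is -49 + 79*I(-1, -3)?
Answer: 2242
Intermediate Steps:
I(L, c) = L + 10*L*c (I(L, c) = 10*L*c + L = L + 10*L*c)
-49 + 79*I(-1, -3) = -49 + 79*(-(1 + 10*(-3))) = -49 + 79*(-(1 - 30)) = -49 + 79*(-1*(-29)) = -49 + 79*29 = -49 + 2291 = 2242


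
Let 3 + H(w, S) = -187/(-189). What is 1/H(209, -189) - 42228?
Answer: -16046829/380 ≈ -42229.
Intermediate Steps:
H(w, S) = -380/189 (H(w, S) = -3 - 187/(-189) = -3 - 187*(-1/189) = -3 + 187/189 = -380/189)
1/H(209, -189) - 42228 = 1/(-380/189) - 42228 = -189/380 - 42228 = -16046829/380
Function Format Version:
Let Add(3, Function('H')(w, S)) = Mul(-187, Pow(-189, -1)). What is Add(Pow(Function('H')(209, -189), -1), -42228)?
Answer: Rational(-16046829, 380) ≈ -42229.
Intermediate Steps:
Function('H')(w, S) = Rational(-380, 189) (Function('H')(w, S) = Add(-3, Mul(-187, Pow(-189, -1))) = Add(-3, Mul(-187, Rational(-1, 189))) = Add(-3, Rational(187, 189)) = Rational(-380, 189))
Add(Pow(Function('H')(209, -189), -1), -42228) = Add(Pow(Rational(-380, 189), -1), -42228) = Add(Rational(-189, 380), -42228) = Rational(-16046829, 380)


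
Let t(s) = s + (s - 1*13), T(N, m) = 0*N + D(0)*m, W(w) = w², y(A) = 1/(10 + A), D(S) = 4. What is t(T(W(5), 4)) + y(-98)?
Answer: 1671/88 ≈ 18.989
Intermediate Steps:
T(N, m) = 4*m (T(N, m) = 0*N + 4*m = 0 + 4*m = 4*m)
t(s) = -13 + 2*s (t(s) = s + (s - 13) = s + (-13 + s) = -13 + 2*s)
t(T(W(5), 4)) + y(-98) = (-13 + 2*(4*4)) + 1/(10 - 98) = (-13 + 2*16) + 1/(-88) = (-13 + 32) - 1/88 = 19 - 1/88 = 1671/88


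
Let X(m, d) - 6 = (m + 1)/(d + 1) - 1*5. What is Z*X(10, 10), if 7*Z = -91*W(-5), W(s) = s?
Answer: 130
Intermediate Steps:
X(m, d) = 1 + (1 + m)/(1 + d) (X(m, d) = 6 + ((m + 1)/(d + 1) - 1*5) = 6 + ((1 + m)/(1 + d) - 5) = 6 + (-5 + (1 + m)/(1 + d)) = 1 + (1 + m)/(1 + d))
Z = 65 (Z = (-91*(-5))/7 = (⅐)*455 = 65)
Z*X(10, 10) = 65*((2 + 10 + 10)/(1 + 10)) = 65*(22/11) = 65*((1/11)*22) = 65*2 = 130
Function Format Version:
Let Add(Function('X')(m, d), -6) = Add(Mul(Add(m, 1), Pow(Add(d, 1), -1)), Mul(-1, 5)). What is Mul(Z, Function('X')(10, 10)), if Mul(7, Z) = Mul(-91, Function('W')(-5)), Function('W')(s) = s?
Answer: 130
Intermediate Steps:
Function('X')(m, d) = Add(1, Mul(Pow(Add(1, d), -1), Add(1, m))) (Function('X')(m, d) = Add(6, Add(Mul(Add(m, 1), Pow(Add(d, 1), -1)), Mul(-1, 5))) = Add(6, Add(Mul(Add(1, m), Pow(Add(1, d), -1)), -5)) = Add(6, Add(Mul(Pow(Add(1, d), -1), Add(1, m)), -5)) = Add(6, Add(-5, Mul(Pow(Add(1, d), -1), Add(1, m)))) = Add(1, Mul(Pow(Add(1, d), -1), Add(1, m))))
Z = 65 (Z = Mul(Rational(1, 7), Mul(-91, -5)) = Mul(Rational(1, 7), 455) = 65)
Mul(Z, Function('X')(10, 10)) = Mul(65, Mul(Pow(Add(1, 10), -1), Add(2, 10, 10))) = Mul(65, Mul(Pow(11, -1), 22)) = Mul(65, Mul(Rational(1, 11), 22)) = Mul(65, 2) = 130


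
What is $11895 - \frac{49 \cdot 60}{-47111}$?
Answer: $\frac{560388285}{47111} \approx 11895.0$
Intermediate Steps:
$11895 - \frac{49 \cdot 60}{-47111} = 11895 - 2940 \left(- \frac{1}{47111}\right) = 11895 - - \frac{2940}{47111} = 11895 + \frac{2940}{47111} = \frac{560388285}{47111}$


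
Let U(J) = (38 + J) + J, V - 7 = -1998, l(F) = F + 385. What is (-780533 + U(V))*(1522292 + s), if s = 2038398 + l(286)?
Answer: -2793805793197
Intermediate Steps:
l(F) = 385 + F
s = 2039069 (s = 2038398 + (385 + 286) = 2038398 + 671 = 2039069)
V = -1991 (V = 7 - 1998 = -1991)
U(J) = 38 + 2*J
(-780533 + U(V))*(1522292 + s) = (-780533 + (38 + 2*(-1991)))*(1522292 + 2039069) = (-780533 + (38 - 3982))*3561361 = (-780533 - 3944)*3561361 = -784477*3561361 = -2793805793197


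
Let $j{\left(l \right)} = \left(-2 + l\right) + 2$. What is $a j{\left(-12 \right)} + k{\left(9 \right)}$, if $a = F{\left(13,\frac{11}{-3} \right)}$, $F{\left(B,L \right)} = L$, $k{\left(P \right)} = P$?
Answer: $53$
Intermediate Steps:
$j{\left(l \right)} = l$
$a = - \frac{11}{3}$ ($a = \frac{11}{-3} = 11 \left(- \frac{1}{3}\right) = - \frac{11}{3} \approx -3.6667$)
$a j{\left(-12 \right)} + k{\left(9 \right)} = \left(- \frac{11}{3}\right) \left(-12\right) + 9 = 44 + 9 = 53$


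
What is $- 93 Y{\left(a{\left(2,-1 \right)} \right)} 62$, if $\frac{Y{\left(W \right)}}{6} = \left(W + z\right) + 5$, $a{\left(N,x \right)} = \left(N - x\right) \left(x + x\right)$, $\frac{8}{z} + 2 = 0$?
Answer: $172980$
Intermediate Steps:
$z = -4$ ($z = \frac{8}{-2 + 0} = \frac{8}{-2} = 8 \left(- \frac{1}{2}\right) = -4$)
$a{\left(N,x \right)} = 2 x \left(N - x\right)$ ($a{\left(N,x \right)} = \left(N - x\right) 2 x = 2 x \left(N - x\right)$)
$Y{\left(W \right)} = 6 + 6 W$ ($Y{\left(W \right)} = 6 \left(\left(W - 4\right) + 5\right) = 6 \left(\left(-4 + W\right) + 5\right) = 6 \left(1 + W\right) = 6 + 6 W$)
$- 93 Y{\left(a{\left(2,-1 \right)} \right)} 62 = - 93 \left(6 + 6 \cdot 2 \left(-1\right) \left(2 - -1\right)\right) 62 = - 93 \left(6 + 6 \cdot 2 \left(-1\right) \left(2 + 1\right)\right) 62 = - 93 \left(6 + 6 \cdot 2 \left(-1\right) 3\right) 62 = - 93 \left(6 + 6 \left(-6\right)\right) 62 = - 93 \left(6 - 36\right) 62 = \left(-93\right) \left(-30\right) 62 = 2790 \cdot 62 = 172980$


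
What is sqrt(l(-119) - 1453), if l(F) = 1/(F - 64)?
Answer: 10*I*sqrt(486597)/183 ≈ 38.118*I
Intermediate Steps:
l(F) = 1/(-64 + F)
sqrt(l(-119) - 1453) = sqrt(1/(-64 - 119) - 1453) = sqrt(1/(-183) - 1453) = sqrt(-1/183 - 1453) = sqrt(-265900/183) = 10*I*sqrt(486597)/183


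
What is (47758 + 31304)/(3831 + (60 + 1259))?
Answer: 39531/2575 ≈ 15.352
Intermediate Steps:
(47758 + 31304)/(3831 + (60 + 1259)) = 79062/(3831 + 1319) = 79062/5150 = 79062*(1/5150) = 39531/2575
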